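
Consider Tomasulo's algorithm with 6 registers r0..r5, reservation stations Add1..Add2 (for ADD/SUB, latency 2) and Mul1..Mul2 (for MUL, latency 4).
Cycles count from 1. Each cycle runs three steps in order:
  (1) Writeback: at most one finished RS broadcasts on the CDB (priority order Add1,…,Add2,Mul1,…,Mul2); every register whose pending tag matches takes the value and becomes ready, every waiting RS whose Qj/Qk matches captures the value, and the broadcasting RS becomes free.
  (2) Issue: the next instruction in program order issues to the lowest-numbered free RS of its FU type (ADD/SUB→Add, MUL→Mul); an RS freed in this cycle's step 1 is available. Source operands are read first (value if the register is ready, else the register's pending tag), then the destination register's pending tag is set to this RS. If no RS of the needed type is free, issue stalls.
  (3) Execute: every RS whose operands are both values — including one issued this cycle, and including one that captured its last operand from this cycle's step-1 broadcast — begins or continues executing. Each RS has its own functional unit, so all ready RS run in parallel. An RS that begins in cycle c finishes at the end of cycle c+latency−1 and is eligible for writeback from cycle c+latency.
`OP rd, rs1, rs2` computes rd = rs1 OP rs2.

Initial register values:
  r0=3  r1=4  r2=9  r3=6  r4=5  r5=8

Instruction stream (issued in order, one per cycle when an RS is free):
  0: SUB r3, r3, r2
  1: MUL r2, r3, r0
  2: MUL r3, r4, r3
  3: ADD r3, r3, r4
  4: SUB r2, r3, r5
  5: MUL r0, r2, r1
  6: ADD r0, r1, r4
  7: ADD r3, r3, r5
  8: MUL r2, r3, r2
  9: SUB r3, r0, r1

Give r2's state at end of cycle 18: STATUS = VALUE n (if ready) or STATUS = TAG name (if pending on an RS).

STATUS = VALUE 36

cycle 1: issue SUB r3<-Add1 // r0:3,r1:4,r2:9,r3:Add1,r4:5,r5:8
cycle 2: issue MUL r2<-Mul1 // r0:3,r1:4,r2:Mul1,r3:Add1,r4:5,r5:8
cycle 3: CDB Add1=-3; issue MUL r3<-Mul2 // r0:3,r1:4,r2:Mul1,r3:Mul2,r4:5,r5:8
cycle 4: issue ADD r3<-Add1 // r0:3,r1:4,r2:Mul1,r3:Add1,r4:5,r5:8
cycle 5: issue SUB r2<-Add2 // r0:3,r1:4,r2:Add2,r3:Add1,r4:5,r5:8
cycle 6: stall // r0:3,r1:4,r2:Add2,r3:Add1,r4:5,r5:8
cycle 7: CDB Mul1=-9; issue MUL r0<-Mul1 // r0:Mul1,r1:4,r2:Add2,r3:Add1,r4:5,r5:8
cycle 8: CDB Mul2=-15; stall // r0:Mul1,r1:4,r2:Add2,r3:Add1,r4:5,r5:8
cycle 9: stall // r0:Mul1,r1:4,r2:Add2,r3:Add1,r4:5,r5:8
cycle 10: CDB Add1=-10; issue ADD r0<-Add1 // r0:Add1,r1:4,r2:Add2,r3:-10,r4:5,r5:8
cycle 11: stall // r0:Add1,r1:4,r2:Add2,r3:-10,r4:5,r5:8
cycle 12: CDB Add1=9; issue ADD r3<-Add1 // r0:9,r1:4,r2:Add2,r3:Add1,r4:5,r5:8
cycle 13: CDB Add2=-18; issue MUL r2<-Mul2 // r0:9,r1:4,r2:Mul2,r3:Add1,r4:5,r5:8
cycle 14: CDB Add1=-2; issue SUB r3<-Add1 // r0:9,r1:4,r2:Mul2,r3:Add1,r4:5,r5:8
cycle 15: - // r0:9,r1:4,r2:Mul2,r3:Add1,r4:5,r5:8
cycle 16: CDB Add1=5 // r0:9,r1:4,r2:Mul2,r3:5,r4:5,r5:8
cycle 17: CDB Mul1=-72 // r0:9,r1:4,r2:Mul2,r3:5,r4:5,r5:8
cycle 18: CDB Mul2=36 // r0:9,r1:4,r2:36,r3:5,r4:5,r5:8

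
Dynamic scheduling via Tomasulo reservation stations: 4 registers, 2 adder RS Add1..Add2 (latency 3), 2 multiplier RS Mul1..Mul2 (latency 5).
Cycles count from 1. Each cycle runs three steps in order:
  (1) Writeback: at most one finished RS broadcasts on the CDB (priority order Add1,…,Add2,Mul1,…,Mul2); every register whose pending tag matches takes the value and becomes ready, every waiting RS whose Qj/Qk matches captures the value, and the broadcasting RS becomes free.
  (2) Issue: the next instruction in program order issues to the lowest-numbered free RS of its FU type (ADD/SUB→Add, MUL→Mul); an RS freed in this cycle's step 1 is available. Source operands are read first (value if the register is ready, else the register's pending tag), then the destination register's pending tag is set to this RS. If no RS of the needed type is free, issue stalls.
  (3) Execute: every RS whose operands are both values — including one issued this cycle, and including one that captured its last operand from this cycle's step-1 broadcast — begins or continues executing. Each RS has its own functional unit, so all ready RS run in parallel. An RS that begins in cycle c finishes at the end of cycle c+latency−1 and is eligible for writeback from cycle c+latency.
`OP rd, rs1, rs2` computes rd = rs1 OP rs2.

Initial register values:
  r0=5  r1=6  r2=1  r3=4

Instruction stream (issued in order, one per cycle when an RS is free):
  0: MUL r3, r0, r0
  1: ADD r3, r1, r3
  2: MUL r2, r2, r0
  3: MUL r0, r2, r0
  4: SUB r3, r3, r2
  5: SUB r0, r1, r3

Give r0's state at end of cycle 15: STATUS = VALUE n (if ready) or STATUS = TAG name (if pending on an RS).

c1: issue MUL r3<-Mul1 | r0:5,r1:6,r2:1,r3:Mul1
c2: issue ADD r3<-Add1 | r0:5,r1:6,r2:1,r3:Add1
c3: issue MUL r2<-Mul2 | r0:5,r1:6,r2:Mul2,r3:Add1
c4: stall | r0:5,r1:6,r2:Mul2,r3:Add1
c5: stall | r0:5,r1:6,r2:Mul2,r3:Add1
c6: CDB Mul1=25; issue MUL r0<-Mul1 | r0:Mul1,r1:6,r2:Mul2,r3:Add1
c7: issue SUB r3<-Add2 | r0:Mul1,r1:6,r2:Mul2,r3:Add2
c8: CDB Mul2=5; stall | r0:Mul1,r1:6,r2:5,r3:Add2
c9: CDB Add1=31; issue SUB r0<-Add1 | r0:Add1,r1:6,r2:5,r3:Add2
c10: - | r0:Add1,r1:6,r2:5,r3:Add2
c11: - | r0:Add1,r1:6,r2:5,r3:Add2
c12: CDB Add2=26 | r0:Add1,r1:6,r2:5,r3:26
c13: CDB Mul1=25 | r0:Add1,r1:6,r2:5,r3:26
c14: - | r0:Add1,r1:6,r2:5,r3:26
c15: CDB Add1=-20 | r0:-20,r1:6,r2:5,r3:26

STATUS = VALUE -20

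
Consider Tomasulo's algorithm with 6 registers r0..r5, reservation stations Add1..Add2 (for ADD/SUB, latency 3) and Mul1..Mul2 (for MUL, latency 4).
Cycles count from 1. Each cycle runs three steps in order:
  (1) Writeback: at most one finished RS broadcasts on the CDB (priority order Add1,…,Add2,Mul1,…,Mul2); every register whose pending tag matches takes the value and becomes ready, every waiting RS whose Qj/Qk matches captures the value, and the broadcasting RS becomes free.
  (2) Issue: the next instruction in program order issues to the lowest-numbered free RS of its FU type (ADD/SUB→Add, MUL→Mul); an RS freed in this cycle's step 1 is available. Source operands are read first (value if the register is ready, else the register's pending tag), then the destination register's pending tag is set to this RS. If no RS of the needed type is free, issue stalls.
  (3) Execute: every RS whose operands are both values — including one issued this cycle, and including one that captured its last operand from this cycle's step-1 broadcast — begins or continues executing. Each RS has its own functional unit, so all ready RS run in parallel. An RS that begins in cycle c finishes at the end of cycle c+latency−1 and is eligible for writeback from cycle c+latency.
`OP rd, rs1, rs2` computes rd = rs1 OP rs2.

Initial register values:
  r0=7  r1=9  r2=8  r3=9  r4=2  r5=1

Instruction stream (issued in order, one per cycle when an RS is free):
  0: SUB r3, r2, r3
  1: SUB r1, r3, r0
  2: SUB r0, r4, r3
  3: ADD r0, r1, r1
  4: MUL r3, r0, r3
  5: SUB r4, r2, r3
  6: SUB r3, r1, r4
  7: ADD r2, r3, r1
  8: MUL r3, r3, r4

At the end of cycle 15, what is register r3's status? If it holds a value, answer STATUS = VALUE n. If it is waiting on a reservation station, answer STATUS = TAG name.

c1: issue SUB r3<-Add1 | r0:7,r1:9,r2:8,r3:Add1,r4:2,r5:1
c2: issue SUB r1<-Add2 | r0:7,r1:Add2,r2:8,r3:Add1,r4:2,r5:1
c3: stall | r0:7,r1:Add2,r2:8,r3:Add1,r4:2,r5:1
c4: CDB Add1=-1; issue SUB r0<-Add1 | r0:Add1,r1:Add2,r2:8,r3:-1,r4:2,r5:1
c5: stall | r0:Add1,r1:Add2,r2:8,r3:-1,r4:2,r5:1
c6: stall | r0:Add1,r1:Add2,r2:8,r3:-1,r4:2,r5:1
c7: CDB Add1=3; issue ADD r0<-Add1 | r0:Add1,r1:Add2,r2:8,r3:-1,r4:2,r5:1
c8: CDB Add2=-8; issue MUL r3<-Mul1 | r0:Add1,r1:-8,r2:8,r3:Mul1,r4:2,r5:1
c9: issue SUB r4<-Add2 | r0:Add1,r1:-8,r2:8,r3:Mul1,r4:Add2,r5:1
c10: stall | r0:Add1,r1:-8,r2:8,r3:Mul1,r4:Add2,r5:1
c11: CDB Add1=-16; issue SUB r3<-Add1 | r0:-16,r1:-8,r2:8,r3:Add1,r4:Add2,r5:1
c12: stall | r0:-16,r1:-8,r2:8,r3:Add1,r4:Add2,r5:1
c13: stall | r0:-16,r1:-8,r2:8,r3:Add1,r4:Add2,r5:1
c14: stall | r0:-16,r1:-8,r2:8,r3:Add1,r4:Add2,r5:1
c15: CDB Mul1=16; stall | r0:-16,r1:-8,r2:8,r3:Add1,r4:Add2,r5:1

STATUS = TAG Add1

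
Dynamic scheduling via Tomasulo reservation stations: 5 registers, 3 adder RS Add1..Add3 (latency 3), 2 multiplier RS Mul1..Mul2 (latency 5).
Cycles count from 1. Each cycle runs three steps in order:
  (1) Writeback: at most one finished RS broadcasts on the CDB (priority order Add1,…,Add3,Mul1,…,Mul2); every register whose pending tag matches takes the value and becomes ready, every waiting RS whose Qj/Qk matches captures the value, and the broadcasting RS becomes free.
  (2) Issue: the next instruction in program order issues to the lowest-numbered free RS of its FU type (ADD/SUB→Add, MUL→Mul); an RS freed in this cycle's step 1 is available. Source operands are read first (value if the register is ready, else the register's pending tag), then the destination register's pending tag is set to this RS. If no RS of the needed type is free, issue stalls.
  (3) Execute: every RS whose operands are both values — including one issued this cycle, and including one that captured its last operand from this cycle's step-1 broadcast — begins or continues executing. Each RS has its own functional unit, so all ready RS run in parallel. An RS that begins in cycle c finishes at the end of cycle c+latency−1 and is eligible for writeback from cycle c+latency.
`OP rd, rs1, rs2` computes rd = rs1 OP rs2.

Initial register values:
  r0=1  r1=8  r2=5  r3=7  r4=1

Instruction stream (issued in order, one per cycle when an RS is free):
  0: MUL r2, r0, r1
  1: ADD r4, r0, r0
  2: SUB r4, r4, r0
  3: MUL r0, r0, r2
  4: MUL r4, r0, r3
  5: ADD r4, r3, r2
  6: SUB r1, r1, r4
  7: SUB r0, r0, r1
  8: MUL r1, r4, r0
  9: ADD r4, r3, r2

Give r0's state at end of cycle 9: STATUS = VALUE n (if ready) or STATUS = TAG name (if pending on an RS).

STATUS = TAG Add3

c1: issue MUL r2<-Mul1 | r0:1,r1:8,r2:Mul1,r3:7,r4:1
c2: issue ADD r4<-Add1 | r0:1,r1:8,r2:Mul1,r3:7,r4:Add1
c3: issue SUB r4<-Add2 | r0:1,r1:8,r2:Mul1,r3:7,r4:Add2
c4: issue MUL r0<-Mul2 | r0:Mul2,r1:8,r2:Mul1,r3:7,r4:Add2
c5: CDB Add1=2; stall | r0:Mul2,r1:8,r2:Mul1,r3:7,r4:Add2
c6: CDB Mul1=8; issue MUL r4<-Mul1 | r0:Mul2,r1:8,r2:8,r3:7,r4:Mul1
c7: issue ADD r4<-Add1 | r0:Mul2,r1:8,r2:8,r3:7,r4:Add1
c8: CDB Add2=1; issue SUB r1<-Add2 | r0:Mul2,r1:Add2,r2:8,r3:7,r4:Add1
c9: issue SUB r0<-Add3 | r0:Add3,r1:Add2,r2:8,r3:7,r4:Add1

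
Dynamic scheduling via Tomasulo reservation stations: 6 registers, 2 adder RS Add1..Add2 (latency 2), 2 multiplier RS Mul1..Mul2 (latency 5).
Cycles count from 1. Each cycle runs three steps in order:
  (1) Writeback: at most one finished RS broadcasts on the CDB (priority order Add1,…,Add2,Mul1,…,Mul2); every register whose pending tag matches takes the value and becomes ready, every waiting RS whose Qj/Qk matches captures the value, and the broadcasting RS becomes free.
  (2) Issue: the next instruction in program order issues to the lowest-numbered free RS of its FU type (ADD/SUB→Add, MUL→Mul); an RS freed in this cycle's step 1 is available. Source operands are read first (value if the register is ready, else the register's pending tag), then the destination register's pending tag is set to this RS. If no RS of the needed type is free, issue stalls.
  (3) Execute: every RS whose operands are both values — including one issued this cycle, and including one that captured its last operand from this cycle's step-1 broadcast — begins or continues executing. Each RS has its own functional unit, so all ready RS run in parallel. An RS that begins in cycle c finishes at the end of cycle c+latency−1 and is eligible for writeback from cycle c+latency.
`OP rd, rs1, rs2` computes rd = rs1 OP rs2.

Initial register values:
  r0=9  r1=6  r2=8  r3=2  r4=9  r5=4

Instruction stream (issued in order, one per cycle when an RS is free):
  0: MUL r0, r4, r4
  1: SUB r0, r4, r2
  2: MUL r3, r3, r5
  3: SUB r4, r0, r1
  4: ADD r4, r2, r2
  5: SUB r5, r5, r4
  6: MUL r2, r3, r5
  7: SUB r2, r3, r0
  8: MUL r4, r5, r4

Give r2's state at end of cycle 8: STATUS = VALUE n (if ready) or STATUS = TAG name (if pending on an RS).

STATUS = TAG Mul1

  c1: issue MUL r0<-Mul1  regs: r0:Mul1,r1:6,r2:8,r3:2,r4:9,r5:4
  c2: issue SUB r0<-Add1  regs: r0:Add1,r1:6,r2:8,r3:2,r4:9,r5:4
  c3: issue MUL r3<-Mul2  regs: r0:Add1,r1:6,r2:8,r3:Mul2,r4:9,r5:4
  c4: CDB Add1=1; issue SUB r4<-Add1  regs: r0:1,r1:6,r2:8,r3:Mul2,r4:Add1,r5:4
  c5: issue ADD r4<-Add2  regs: r0:1,r1:6,r2:8,r3:Mul2,r4:Add2,r5:4
  c6: CDB Add1=-5; issue SUB r5<-Add1  regs: r0:1,r1:6,r2:8,r3:Mul2,r4:Add2,r5:Add1
  c7: CDB Add2=16; stall  regs: r0:1,r1:6,r2:8,r3:Mul2,r4:16,r5:Add1
  c8: CDB Mul1=81; issue MUL r2<-Mul1  regs: r0:1,r1:6,r2:Mul1,r3:Mul2,r4:16,r5:Add1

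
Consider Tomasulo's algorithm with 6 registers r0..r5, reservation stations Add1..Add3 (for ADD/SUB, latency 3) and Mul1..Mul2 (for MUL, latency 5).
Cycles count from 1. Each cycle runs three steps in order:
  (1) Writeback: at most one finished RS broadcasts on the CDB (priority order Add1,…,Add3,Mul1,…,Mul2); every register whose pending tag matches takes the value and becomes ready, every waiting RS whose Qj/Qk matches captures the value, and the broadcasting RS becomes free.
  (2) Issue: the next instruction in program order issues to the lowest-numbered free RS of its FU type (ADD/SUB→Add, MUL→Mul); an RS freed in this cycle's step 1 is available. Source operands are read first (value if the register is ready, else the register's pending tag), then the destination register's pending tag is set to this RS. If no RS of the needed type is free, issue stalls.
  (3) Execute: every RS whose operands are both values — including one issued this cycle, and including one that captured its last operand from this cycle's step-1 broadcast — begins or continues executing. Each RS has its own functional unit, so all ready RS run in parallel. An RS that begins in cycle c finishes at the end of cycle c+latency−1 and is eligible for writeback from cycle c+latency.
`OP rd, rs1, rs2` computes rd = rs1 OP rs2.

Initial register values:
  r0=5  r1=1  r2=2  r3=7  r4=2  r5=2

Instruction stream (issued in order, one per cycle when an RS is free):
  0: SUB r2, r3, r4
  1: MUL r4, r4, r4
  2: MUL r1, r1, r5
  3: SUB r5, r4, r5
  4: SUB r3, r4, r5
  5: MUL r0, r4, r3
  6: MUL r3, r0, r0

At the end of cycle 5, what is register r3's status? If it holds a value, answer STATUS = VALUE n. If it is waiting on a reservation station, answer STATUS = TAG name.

STATUS = TAG Add2

  c1: issue SUB r2<-Add1  regs: r0:5,r1:1,r2:Add1,r3:7,r4:2,r5:2
  c2: issue MUL r4<-Mul1  regs: r0:5,r1:1,r2:Add1,r3:7,r4:Mul1,r5:2
  c3: issue MUL r1<-Mul2  regs: r0:5,r1:Mul2,r2:Add1,r3:7,r4:Mul1,r5:2
  c4: CDB Add1=5; issue SUB r5<-Add1  regs: r0:5,r1:Mul2,r2:5,r3:7,r4:Mul1,r5:Add1
  c5: issue SUB r3<-Add2  regs: r0:5,r1:Mul2,r2:5,r3:Add2,r4:Mul1,r5:Add1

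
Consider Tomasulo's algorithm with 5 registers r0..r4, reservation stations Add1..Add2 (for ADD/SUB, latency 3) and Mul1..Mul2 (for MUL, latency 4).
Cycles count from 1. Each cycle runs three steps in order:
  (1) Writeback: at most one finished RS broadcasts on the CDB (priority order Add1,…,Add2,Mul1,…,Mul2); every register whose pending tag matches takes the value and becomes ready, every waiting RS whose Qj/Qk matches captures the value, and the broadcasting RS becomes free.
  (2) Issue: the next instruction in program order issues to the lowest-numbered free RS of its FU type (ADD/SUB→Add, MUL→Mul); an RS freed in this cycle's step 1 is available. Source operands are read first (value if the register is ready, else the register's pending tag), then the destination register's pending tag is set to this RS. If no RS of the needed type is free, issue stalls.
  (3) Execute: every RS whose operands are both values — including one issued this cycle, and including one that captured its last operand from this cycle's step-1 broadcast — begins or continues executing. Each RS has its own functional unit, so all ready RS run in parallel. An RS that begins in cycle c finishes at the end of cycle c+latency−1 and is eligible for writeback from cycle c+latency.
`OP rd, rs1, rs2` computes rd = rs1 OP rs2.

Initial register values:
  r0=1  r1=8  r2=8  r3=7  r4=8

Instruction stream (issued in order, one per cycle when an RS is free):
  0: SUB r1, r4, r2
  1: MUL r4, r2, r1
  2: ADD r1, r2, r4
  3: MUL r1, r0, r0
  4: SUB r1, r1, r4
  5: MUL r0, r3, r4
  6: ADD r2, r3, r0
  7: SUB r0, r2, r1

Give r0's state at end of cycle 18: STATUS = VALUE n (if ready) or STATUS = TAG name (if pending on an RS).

STATUS = TAG Add1

  c1: issue SUB r1<-Add1  regs: r0:1,r1:Add1,r2:8,r3:7,r4:8
  c2: issue MUL r4<-Mul1  regs: r0:1,r1:Add1,r2:8,r3:7,r4:Mul1
  c3: issue ADD r1<-Add2  regs: r0:1,r1:Add2,r2:8,r3:7,r4:Mul1
  c4: CDB Add1=0; issue MUL r1<-Mul2  regs: r0:1,r1:Mul2,r2:8,r3:7,r4:Mul1
  c5: issue SUB r1<-Add1  regs: r0:1,r1:Add1,r2:8,r3:7,r4:Mul1
  c6: stall  regs: r0:1,r1:Add1,r2:8,r3:7,r4:Mul1
  c7: stall  regs: r0:1,r1:Add1,r2:8,r3:7,r4:Mul1
  c8: CDB Mul1=0; issue MUL r0<-Mul1  regs: r0:Mul1,r1:Add1,r2:8,r3:7,r4:0
  c9: CDB Mul2=1; stall  regs: r0:Mul1,r1:Add1,r2:8,r3:7,r4:0
  c10: stall  regs: r0:Mul1,r1:Add1,r2:8,r3:7,r4:0
  c11: CDB Add2=8; issue ADD r2<-Add2  regs: r0:Mul1,r1:Add1,r2:Add2,r3:7,r4:0
  c12: CDB Add1=1; issue SUB r0<-Add1  regs: r0:Add1,r1:1,r2:Add2,r3:7,r4:0
  c13: CDB Mul1=0  regs: r0:Add1,r1:1,r2:Add2,r3:7,r4:0
  c14: -  regs: r0:Add1,r1:1,r2:Add2,r3:7,r4:0
  c15: -  regs: r0:Add1,r1:1,r2:Add2,r3:7,r4:0
  c16: CDB Add2=7  regs: r0:Add1,r1:1,r2:7,r3:7,r4:0
  c17: -  regs: r0:Add1,r1:1,r2:7,r3:7,r4:0
  c18: -  regs: r0:Add1,r1:1,r2:7,r3:7,r4:0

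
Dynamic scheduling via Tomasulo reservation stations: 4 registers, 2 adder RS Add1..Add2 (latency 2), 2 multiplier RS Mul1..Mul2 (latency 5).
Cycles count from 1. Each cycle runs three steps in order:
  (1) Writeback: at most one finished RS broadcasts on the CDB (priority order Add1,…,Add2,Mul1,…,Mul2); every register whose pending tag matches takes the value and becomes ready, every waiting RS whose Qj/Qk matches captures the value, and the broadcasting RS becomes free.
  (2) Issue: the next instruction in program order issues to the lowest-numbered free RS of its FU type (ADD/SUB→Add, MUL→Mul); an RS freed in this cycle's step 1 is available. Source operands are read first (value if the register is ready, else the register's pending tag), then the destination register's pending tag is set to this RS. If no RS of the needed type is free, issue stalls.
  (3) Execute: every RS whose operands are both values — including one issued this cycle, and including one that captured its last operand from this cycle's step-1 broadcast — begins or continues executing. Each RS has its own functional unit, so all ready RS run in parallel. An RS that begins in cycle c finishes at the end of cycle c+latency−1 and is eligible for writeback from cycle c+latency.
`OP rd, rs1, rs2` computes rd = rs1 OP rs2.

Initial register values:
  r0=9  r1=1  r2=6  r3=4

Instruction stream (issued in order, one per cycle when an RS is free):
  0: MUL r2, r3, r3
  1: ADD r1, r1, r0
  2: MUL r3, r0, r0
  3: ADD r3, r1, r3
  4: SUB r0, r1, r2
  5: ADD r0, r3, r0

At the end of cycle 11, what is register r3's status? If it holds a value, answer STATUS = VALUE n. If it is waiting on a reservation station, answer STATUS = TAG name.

  c1: issue MUL r2<-Mul1  regs: r0:9,r1:1,r2:Mul1,r3:4
  c2: issue ADD r1<-Add1  regs: r0:9,r1:Add1,r2:Mul1,r3:4
  c3: issue MUL r3<-Mul2  regs: r0:9,r1:Add1,r2:Mul1,r3:Mul2
  c4: CDB Add1=10; issue ADD r3<-Add1  regs: r0:9,r1:10,r2:Mul1,r3:Add1
  c5: issue SUB r0<-Add2  regs: r0:Add2,r1:10,r2:Mul1,r3:Add1
  c6: CDB Mul1=16; stall  regs: r0:Add2,r1:10,r2:16,r3:Add1
  c7: stall  regs: r0:Add2,r1:10,r2:16,r3:Add1
  c8: CDB Add2=-6; issue ADD r0<-Add2  regs: r0:Add2,r1:10,r2:16,r3:Add1
  c9: CDB Mul2=81  regs: r0:Add2,r1:10,r2:16,r3:Add1
  c10: -  regs: r0:Add2,r1:10,r2:16,r3:Add1
  c11: CDB Add1=91  regs: r0:Add2,r1:10,r2:16,r3:91

STATUS = VALUE 91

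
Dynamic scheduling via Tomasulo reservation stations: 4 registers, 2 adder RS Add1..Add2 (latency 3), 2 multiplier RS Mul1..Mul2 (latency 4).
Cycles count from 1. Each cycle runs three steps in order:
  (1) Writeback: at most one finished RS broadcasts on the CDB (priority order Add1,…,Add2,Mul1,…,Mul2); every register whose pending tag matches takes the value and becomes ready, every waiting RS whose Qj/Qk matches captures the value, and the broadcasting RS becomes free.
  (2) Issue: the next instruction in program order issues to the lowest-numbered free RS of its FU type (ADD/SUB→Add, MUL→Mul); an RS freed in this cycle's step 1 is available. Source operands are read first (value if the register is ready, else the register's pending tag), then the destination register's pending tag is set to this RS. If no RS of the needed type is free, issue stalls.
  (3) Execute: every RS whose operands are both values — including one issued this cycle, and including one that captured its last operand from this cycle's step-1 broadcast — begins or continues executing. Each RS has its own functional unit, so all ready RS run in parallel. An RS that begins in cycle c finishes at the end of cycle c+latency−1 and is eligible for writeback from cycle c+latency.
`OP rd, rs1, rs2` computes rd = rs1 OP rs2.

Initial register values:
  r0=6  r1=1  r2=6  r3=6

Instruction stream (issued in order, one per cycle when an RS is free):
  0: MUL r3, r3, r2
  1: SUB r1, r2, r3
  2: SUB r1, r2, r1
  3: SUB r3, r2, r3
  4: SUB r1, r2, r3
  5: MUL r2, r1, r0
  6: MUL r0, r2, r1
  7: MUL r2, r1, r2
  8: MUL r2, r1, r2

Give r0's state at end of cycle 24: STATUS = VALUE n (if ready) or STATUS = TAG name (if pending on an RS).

STATUS = VALUE 7776

c1: issue MUL r3<-Mul1 | r0:6,r1:1,r2:6,r3:Mul1
c2: issue SUB r1<-Add1 | r0:6,r1:Add1,r2:6,r3:Mul1
c3: issue SUB r1<-Add2 | r0:6,r1:Add2,r2:6,r3:Mul1
c4: stall | r0:6,r1:Add2,r2:6,r3:Mul1
c5: CDB Mul1=36; stall | r0:6,r1:Add2,r2:6,r3:36
c6: stall | r0:6,r1:Add2,r2:6,r3:36
c7: stall | r0:6,r1:Add2,r2:6,r3:36
c8: CDB Add1=-30; issue SUB r3<-Add1 | r0:6,r1:Add2,r2:6,r3:Add1
c9: stall | r0:6,r1:Add2,r2:6,r3:Add1
c10: stall | r0:6,r1:Add2,r2:6,r3:Add1
c11: CDB Add1=-30; issue SUB r1<-Add1 | r0:6,r1:Add1,r2:6,r3:-30
c12: CDB Add2=36; issue MUL r2<-Mul1 | r0:6,r1:Add1,r2:Mul1,r3:-30
c13: issue MUL r0<-Mul2 | r0:Mul2,r1:Add1,r2:Mul1,r3:-30
c14: CDB Add1=36; stall | r0:Mul2,r1:36,r2:Mul1,r3:-30
c15: stall | r0:Mul2,r1:36,r2:Mul1,r3:-30
c16: stall | r0:Mul2,r1:36,r2:Mul1,r3:-30
c17: stall | r0:Mul2,r1:36,r2:Mul1,r3:-30
c18: CDB Mul1=216; issue MUL r2<-Mul1 | r0:Mul2,r1:36,r2:Mul1,r3:-30
c19: stall | r0:Mul2,r1:36,r2:Mul1,r3:-30
c20: stall | r0:Mul2,r1:36,r2:Mul1,r3:-30
c21: stall | r0:Mul2,r1:36,r2:Mul1,r3:-30
c22: CDB Mul1=7776; issue MUL r2<-Mul1 | r0:Mul2,r1:36,r2:Mul1,r3:-30
c23: CDB Mul2=7776 | r0:7776,r1:36,r2:Mul1,r3:-30
c24: - | r0:7776,r1:36,r2:Mul1,r3:-30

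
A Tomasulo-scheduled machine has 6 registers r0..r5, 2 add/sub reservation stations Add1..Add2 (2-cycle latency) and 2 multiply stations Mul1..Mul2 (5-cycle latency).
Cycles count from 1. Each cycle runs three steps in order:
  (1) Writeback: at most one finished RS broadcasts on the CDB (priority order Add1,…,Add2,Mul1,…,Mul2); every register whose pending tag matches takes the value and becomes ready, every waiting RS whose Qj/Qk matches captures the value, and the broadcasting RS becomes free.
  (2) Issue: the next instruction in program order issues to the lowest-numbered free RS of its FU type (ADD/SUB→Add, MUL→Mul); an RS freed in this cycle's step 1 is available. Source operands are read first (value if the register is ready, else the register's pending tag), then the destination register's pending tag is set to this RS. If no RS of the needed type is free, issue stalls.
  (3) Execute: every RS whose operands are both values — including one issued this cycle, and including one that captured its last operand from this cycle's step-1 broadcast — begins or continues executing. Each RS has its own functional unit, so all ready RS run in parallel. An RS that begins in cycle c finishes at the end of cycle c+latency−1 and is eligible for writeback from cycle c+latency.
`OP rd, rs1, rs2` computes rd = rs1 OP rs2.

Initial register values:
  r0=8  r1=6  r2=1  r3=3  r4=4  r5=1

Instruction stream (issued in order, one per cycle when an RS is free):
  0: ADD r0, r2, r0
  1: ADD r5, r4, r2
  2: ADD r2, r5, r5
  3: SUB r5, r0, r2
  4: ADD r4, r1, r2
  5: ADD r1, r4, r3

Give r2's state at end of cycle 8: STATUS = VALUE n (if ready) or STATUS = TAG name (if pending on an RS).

  c1: issue ADD r0<-Add1  regs: r0:Add1,r1:6,r2:1,r3:3,r4:4,r5:1
  c2: issue ADD r5<-Add2  regs: r0:Add1,r1:6,r2:1,r3:3,r4:4,r5:Add2
  c3: CDB Add1=9; issue ADD r2<-Add1  regs: r0:9,r1:6,r2:Add1,r3:3,r4:4,r5:Add2
  c4: CDB Add2=5; issue SUB r5<-Add2  regs: r0:9,r1:6,r2:Add1,r3:3,r4:4,r5:Add2
  c5: stall  regs: r0:9,r1:6,r2:Add1,r3:3,r4:4,r5:Add2
  c6: CDB Add1=10; issue ADD r4<-Add1  regs: r0:9,r1:6,r2:10,r3:3,r4:Add1,r5:Add2
  c7: stall  regs: r0:9,r1:6,r2:10,r3:3,r4:Add1,r5:Add2
  c8: CDB Add1=16; issue ADD r1<-Add1  regs: r0:9,r1:Add1,r2:10,r3:3,r4:16,r5:Add2

STATUS = VALUE 10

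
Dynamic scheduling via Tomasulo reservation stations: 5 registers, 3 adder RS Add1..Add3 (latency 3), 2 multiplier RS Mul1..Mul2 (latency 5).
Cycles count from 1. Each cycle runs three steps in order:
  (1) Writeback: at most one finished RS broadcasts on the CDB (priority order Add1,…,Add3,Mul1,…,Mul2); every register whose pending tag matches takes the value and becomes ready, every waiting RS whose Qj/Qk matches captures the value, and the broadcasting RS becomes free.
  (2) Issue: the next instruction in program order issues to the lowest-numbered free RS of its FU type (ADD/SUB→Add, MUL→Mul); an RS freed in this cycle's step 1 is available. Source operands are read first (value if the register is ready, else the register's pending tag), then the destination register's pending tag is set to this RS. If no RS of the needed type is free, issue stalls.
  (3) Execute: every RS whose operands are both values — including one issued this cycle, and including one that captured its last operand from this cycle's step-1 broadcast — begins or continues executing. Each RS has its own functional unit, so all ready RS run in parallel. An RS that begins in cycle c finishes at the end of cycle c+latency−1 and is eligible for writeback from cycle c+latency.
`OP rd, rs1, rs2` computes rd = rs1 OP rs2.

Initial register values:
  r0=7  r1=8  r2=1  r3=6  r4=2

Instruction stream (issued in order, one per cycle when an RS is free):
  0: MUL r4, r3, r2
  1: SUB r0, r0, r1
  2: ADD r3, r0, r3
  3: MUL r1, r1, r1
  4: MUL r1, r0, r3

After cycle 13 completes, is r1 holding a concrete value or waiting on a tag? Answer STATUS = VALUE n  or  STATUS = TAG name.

STATUS = VALUE -5

c1: issue MUL r4<-Mul1 | r0:7,r1:8,r2:1,r3:6,r4:Mul1
c2: issue SUB r0<-Add1 | r0:Add1,r1:8,r2:1,r3:6,r4:Mul1
c3: issue ADD r3<-Add2 | r0:Add1,r1:8,r2:1,r3:Add2,r4:Mul1
c4: issue MUL r1<-Mul2 | r0:Add1,r1:Mul2,r2:1,r3:Add2,r4:Mul1
c5: CDB Add1=-1; stall | r0:-1,r1:Mul2,r2:1,r3:Add2,r4:Mul1
c6: CDB Mul1=6; issue MUL r1<-Mul1 | r0:-1,r1:Mul1,r2:1,r3:Add2,r4:6
c7: - | r0:-1,r1:Mul1,r2:1,r3:Add2,r4:6
c8: CDB Add2=5 | r0:-1,r1:Mul1,r2:1,r3:5,r4:6
c9: CDB Mul2=64 | r0:-1,r1:Mul1,r2:1,r3:5,r4:6
c10: - | r0:-1,r1:Mul1,r2:1,r3:5,r4:6
c11: - | r0:-1,r1:Mul1,r2:1,r3:5,r4:6
c12: - | r0:-1,r1:Mul1,r2:1,r3:5,r4:6
c13: CDB Mul1=-5 | r0:-1,r1:-5,r2:1,r3:5,r4:6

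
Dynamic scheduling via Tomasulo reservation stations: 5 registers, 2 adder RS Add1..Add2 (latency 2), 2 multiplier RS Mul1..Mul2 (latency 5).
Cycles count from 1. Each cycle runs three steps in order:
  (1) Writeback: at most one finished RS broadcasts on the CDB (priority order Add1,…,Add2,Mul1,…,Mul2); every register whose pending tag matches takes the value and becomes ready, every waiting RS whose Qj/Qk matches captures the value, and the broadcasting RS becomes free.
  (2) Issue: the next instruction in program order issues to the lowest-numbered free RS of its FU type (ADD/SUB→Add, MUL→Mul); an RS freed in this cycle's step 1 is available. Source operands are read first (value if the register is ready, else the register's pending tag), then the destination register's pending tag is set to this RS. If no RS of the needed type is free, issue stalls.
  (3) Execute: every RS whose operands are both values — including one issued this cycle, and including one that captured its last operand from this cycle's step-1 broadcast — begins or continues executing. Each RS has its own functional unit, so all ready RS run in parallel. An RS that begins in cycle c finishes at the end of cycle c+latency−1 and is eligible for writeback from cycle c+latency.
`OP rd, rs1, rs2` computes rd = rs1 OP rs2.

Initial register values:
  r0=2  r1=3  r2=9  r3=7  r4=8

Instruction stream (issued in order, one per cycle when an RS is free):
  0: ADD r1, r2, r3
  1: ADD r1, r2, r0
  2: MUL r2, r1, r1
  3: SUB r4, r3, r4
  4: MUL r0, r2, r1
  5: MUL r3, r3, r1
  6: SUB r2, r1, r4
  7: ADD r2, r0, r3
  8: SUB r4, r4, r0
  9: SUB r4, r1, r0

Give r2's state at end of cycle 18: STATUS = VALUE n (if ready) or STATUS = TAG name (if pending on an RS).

cycle 1: issue ADD r1<-Add1 // r0:2,r1:Add1,r2:9,r3:7,r4:8
cycle 2: issue ADD r1<-Add2 // r0:2,r1:Add2,r2:9,r3:7,r4:8
cycle 3: CDB Add1=16; issue MUL r2<-Mul1 // r0:2,r1:Add2,r2:Mul1,r3:7,r4:8
cycle 4: CDB Add2=11; issue SUB r4<-Add1 // r0:2,r1:11,r2:Mul1,r3:7,r4:Add1
cycle 5: issue MUL r0<-Mul2 // r0:Mul2,r1:11,r2:Mul1,r3:7,r4:Add1
cycle 6: CDB Add1=-1; stall // r0:Mul2,r1:11,r2:Mul1,r3:7,r4:-1
cycle 7: stall // r0:Mul2,r1:11,r2:Mul1,r3:7,r4:-1
cycle 8: stall // r0:Mul2,r1:11,r2:Mul1,r3:7,r4:-1
cycle 9: CDB Mul1=121; issue MUL r3<-Mul1 // r0:Mul2,r1:11,r2:121,r3:Mul1,r4:-1
cycle 10: issue SUB r2<-Add1 // r0:Mul2,r1:11,r2:Add1,r3:Mul1,r4:-1
cycle 11: issue ADD r2<-Add2 // r0:Mul2,r1:11,r2:Add2,r3:Mul1,r4:-1
cycle 12: CDB Add1=12; issue SUB r4<-Add1 // r0:Mul2,r1:11,r2:Add2,r3:Mul1,r4:Add1
cycle 13: stall // r0:Mul2,r1:11,r2:Add2,r3:Mul1,r4:Add1
cycle 14: CDB Mul1=77; stall // r0:Mul2,r1:11,r2:Add2,r3:77,r4:Add1
cycle 15: CDB Mul2=1331; stall // r0:1331,r1:11,r2:Add2,r3:77,r4:Add1
cycle 16: stall // r0:1331,r1:11,r2:Add2,r3:77,r4:Add1
cycle 17: CDB Add1=-1332; issue SUB r4<-Add1 // r0:1331,r1:11,r2:Add2,r3:77,r4:Add1
cycle 18: CDB Add2=1408 // r0:1331,r1:11,r2:1408,r3:77,r4:Add1

STATUS = VALUE 1408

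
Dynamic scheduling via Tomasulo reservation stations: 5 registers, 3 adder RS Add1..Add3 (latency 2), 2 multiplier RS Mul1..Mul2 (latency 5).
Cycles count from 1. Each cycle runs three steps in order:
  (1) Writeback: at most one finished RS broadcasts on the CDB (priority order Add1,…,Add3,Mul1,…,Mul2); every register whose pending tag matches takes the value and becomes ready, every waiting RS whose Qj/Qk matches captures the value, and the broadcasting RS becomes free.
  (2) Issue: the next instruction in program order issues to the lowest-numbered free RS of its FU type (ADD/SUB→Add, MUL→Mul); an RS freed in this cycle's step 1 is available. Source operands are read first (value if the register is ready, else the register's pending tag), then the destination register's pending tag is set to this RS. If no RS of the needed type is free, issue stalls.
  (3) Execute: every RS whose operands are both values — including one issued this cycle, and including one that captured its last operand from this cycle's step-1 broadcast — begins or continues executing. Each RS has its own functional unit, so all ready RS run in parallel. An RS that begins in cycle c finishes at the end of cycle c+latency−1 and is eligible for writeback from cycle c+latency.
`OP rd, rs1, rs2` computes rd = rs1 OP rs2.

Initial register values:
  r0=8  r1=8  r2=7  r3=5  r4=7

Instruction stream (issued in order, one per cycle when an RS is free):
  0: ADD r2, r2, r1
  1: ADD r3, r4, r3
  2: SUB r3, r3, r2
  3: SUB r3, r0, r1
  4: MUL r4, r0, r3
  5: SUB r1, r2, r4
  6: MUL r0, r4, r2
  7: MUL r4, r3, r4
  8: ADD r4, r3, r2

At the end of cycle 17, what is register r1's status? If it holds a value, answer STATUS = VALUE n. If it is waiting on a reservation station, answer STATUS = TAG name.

STATUS = VALUE 15

c1: issue ADD r2<-Add1 | r0:8,r1:8,r2:Add1,r3:5,r4:7
c2: issue ADD r3<-Add2 | r0:8,r1:8,r2:Add1,r3:Add2,r4:7
c3: CDB Add1=15; issue SUB r3<-Add1 | r0:8,r1:8,r2:15,r3:Add1,r4:7
c4: CDB Add2=12; issue SUB r3<-Add2 | r0:8,r1:8,r2:15,r3:Add2,r4:7
c5: issue MUL r4<-Mul1 | r0:8,r1:8,r2:15,r3:Add2,r4:Mul1
c6: CDB Add1=-3; issue SUB r1<-Add1 | r0:8,r1:Add1,r2:15,r3:Add2,r4:Mul1
c7: CDB Add2=0; issue MUL r0<-Mul2 | r0:Mul2,r1:Add1,r2:15,r3:0,r4:Mul1
c8: stall | r0:Mul2,r1:Add1,r2:15,r3:0,r4:Mul1
c9: stall | r0:Mul2,r1:Add1,r2:15,r3:0,r4:Mul1
c10: stall | r0:Mul2,r1:Add1,r2:15,r3:0,r4:Mul1
c11: stall | r0:Mul2,r1:Add1,r2:15,r3:0,r4:Mul1
c12: CDB Mul1=0; issue MUL r4<-Mul1 | r0:Mul2,r1:Add1,r2:15,r3:0,r4:Mul1
c13: issue ADD r4<-Add2 | r0:Mul2,r1:Add1,r2:15,r3:0,r4:Add2
c14: CDB Add1=15 | r0:Mul2,r1:15,r2:15,r3:0,r4:Add2
c15: CDB Add2=15 | r0:Mul2,r1:15,r2:15,r3:0,r4:15
c16: - | r0:Mul2,r1:15,r2:15,r3:0,r4:15
c17: CDB Mul1=0 | r0:Mul2,r1:15,r2:15,r3:0,r4:15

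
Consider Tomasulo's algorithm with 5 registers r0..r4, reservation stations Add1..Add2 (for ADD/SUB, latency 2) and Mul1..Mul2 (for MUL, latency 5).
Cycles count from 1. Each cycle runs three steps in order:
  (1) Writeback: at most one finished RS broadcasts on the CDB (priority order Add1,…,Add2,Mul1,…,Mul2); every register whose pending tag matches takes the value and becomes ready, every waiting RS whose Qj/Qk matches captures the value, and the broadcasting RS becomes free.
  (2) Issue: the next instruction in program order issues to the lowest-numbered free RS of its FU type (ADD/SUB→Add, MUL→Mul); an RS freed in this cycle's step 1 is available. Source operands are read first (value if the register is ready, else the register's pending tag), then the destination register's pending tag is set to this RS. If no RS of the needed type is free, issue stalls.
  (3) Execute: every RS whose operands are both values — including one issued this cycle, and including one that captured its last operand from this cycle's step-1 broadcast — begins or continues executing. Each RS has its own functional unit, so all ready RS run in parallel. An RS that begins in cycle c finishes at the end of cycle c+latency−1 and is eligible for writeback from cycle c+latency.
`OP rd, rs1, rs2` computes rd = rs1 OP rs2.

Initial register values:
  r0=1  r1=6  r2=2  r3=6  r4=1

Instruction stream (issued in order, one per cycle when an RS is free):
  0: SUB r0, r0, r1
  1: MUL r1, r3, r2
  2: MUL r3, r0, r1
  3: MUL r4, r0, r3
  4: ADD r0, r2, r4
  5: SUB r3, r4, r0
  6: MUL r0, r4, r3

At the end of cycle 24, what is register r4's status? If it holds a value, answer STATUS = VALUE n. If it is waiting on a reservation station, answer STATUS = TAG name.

  c1: issue SUB r0<-Add1  regs: r0:Add1,r1:6,r2:2,r3:6,r4:1
  c2: issue MUL r1<-Mul1  regs: r0:Add1,r1:Mul1,r2:2,r3:6,r4:1
  c3: CDB Add1=-5; issue MUL r3<-Mul2  regs: r0:-5,r1:Mul1,r2:2,r3:Mul2,r4:1
  c4: stall  regs: r0:-5,r1:Mul1,r2:2,r3:Mul2,r4:1
  c5: stall  regs: r0:-5,r1:Mul1,r2:2,r3:Mul2,r4:1
  c6: stall  regs: r0:-5,r1:Mul1,r2:2,r3:Mul2,r4:1
  c7: CDB Mul1=12; issue MUL r4<-Mul1  regs: r0:-5,r1:12,r2:2,r3:Mul2,r4:Mul1
  c8: issue ADD r0<-Add1  regs: r0:Add1,r1:12,r2:2,r3:Mul2,r4:Mul1
  c9: issue SUB r3<-Add2  regs: r0:Add1,r1:12,r2:2,r3:Add2,r4:Mul1
  c10: stall  regs: r0:Add1,r1:12,r2:2,r3:Add2,r4:Mul1
  c11: stall  regs: r0:Add1,r1:12,r2:2,r3:Add2,r4:Mul1
  c12: CDB Mul2=-60; issue MUL r0<-Mul2  regs: r0:Mul2,r1:12,r2:2,r3:Add2,r4:Mul1
  c13: -  regs: r0:Mul2,r1:12,r2:2,r3:Add2,r4:Mul1
  c14: -  regs: r0:Mul2,r1:12,r2:2,r3:Add2,r4:Mul1
  c15: -  regs: r0:Mul2,r1:12,r2:2,r3:Add2,r4:Mul1
  c16: -  regs: r0:Mul2,r1:12,r2:2,r3:Add2,r4:Mul1
  c17: CDB Mul1=300  regs: r0:Mul2,r1:12,r2:2,r3:Add2,r4:300
  c18: -  regs: r0:Mul2,r1:12,r2:2,r3:Add2,r4:300
  c19: CDB Add1=302  regs: r0:Mul2,r1:12,r2:2,r3:Add2,r4:300
  c20: -  regs: r0:Mul2,r1:12,r2:2,r3:Add2,r4:300
  c21: CDB Add2=-2  regs: r0:Mul2,r1:12,r2:2,r3:-2,r4:300
  c22: -  regs: r0:Mul2,r1:12,r2:2,r3:-2,r4:300
  c23: -  regs: r0:Mul2,r1:12,r2:2,r3:-2,r4:300
  c24: -  regs: r0:Mul2,r1:12,r2:2,r3:-2,r4:300

STATUS = VALUE 300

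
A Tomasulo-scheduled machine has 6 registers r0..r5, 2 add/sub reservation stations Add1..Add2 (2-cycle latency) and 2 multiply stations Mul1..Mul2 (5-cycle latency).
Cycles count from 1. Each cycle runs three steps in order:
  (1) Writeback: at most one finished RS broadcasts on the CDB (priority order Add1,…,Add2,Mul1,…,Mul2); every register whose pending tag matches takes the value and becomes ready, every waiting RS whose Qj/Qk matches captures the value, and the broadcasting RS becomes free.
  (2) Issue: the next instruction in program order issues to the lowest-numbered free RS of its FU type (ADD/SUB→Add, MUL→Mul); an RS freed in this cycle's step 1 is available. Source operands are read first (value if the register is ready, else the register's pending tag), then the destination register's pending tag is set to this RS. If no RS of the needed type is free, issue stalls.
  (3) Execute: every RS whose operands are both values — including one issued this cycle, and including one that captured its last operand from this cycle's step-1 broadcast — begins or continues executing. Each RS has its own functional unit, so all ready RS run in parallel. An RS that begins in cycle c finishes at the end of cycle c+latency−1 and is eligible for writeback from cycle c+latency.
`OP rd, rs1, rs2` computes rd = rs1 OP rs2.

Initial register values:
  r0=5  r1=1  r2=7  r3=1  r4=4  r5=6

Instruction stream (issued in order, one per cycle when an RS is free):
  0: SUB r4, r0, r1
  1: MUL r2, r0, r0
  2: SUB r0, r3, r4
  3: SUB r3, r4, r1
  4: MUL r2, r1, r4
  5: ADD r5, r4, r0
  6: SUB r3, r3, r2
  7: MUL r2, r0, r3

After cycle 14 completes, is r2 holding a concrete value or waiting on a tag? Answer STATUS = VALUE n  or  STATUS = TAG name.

STATUS = TAG Mul1

  c1: issue SUB r4<-Add1  regs: r0:5,r1:1,r2:7,r3:1,r4:Add1,r5:6
  c2: issue MUL r2<-Mul1  regs: r0:5,r1:1,r2:Mul1,r3:1,r4:Add1,r5:6
  c3: CDB Add1=4; issue SUB r0<-Add1  regs: r0:Add1,r1:1,r2:Mul1,r3:1,r4:4,r5:6
  c4: issue SUB r3<-Add2  regs: r0:Add1,r1:1,r2:Mul1,r3:Add2,r4:4,r5:6
  c5: CDB Add1=-3; issue MUL r2<-Mul2  regs: r0:-3,r1:1,r2:Mul2,r3:Add2,r4:4,r5:6
  c6: CDB Add2=3; issue ADD r5<-Add1  regs: r0:-3,r1:1,r2:Mul2,r3:3,r4:4,r5:Add1
  c7: CDB Mul1=25; issue SUB r3<-Add2  regs: r0:-3,r1:1,r2:Mul2,r3:Add2,r4:4,r5:Add1
  c8: CDB Add1=1; issue MUL r2<-Mul1  regs: r0:-3,r1:1,r2:Mul1,r3:Add2,r4:4,r5:1
  c9: -  regs: r0:-3,r1:1,r2:Mul1,r3:Add2,r4:4,r5:1
  c10: CDB Mul2=4  regs: r0:-3,r1:1,r2:Mul1,r3:Add2,r4:4,r5:1
  c11: -  regs: r0:-3,r1:1,r2:Mul1,r3:Add2,r4:4,r5:1
  c12: CDB Add2=-1  regs: r0:-3,r1:1,r2:Mul1,r3:-1,r4:4,r5:1
  c13: -  regs: r0:-3,r1:1,r2:Mul1,r3:-1,r4:4,r5:1
  c14: -  regs: r0:-3,r1:1,r2:Mul1,r3:-1,r4:4,r5:1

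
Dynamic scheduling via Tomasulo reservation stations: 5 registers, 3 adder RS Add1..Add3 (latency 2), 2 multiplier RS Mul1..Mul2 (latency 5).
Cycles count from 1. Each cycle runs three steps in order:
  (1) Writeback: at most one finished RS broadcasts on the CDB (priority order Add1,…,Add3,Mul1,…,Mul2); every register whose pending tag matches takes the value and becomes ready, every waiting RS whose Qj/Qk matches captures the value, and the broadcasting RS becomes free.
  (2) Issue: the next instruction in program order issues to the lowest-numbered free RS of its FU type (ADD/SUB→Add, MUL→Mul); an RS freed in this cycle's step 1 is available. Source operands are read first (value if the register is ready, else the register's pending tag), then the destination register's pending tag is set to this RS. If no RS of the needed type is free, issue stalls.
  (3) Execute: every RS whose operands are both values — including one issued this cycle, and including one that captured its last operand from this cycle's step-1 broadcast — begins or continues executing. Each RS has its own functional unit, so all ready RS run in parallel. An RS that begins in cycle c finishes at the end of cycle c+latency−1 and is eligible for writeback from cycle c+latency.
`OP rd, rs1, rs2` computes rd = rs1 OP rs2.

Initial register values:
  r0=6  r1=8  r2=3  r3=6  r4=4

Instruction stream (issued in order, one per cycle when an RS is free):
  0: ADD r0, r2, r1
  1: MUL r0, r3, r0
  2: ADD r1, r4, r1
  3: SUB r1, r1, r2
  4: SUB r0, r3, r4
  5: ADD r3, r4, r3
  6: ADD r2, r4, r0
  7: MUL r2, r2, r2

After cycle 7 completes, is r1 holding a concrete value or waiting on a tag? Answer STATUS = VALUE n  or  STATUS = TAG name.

STATUS = TAG Add2

  c1: issue ADD r0<-Add1  regs: r0:Add1,r1:8,r2:3,r3:6,r4:4
  c2: issue MUL r0<-Mul1  regs: r0:Mul1,r1:8,r2:3,r3:6,r4:4
  c3: CDB Add1=11; issue ADD r1<-Add1  regs: r0:Mul1,r1:Add1,r2:3,r3:6,r4:4
  c4: issue SUB r1<-Add2  regs: r0:Mul1,r1:Add2,r2:3,r3:6,r4:4
  c5: CDB Add1=12; issue SUB r0<-Add1  regs: r0:Add1,r1:Add2,r2:3,r3:6,r4:4
  c6: issue ADD r3<-Add3  regs: r0:Add1,r1:Add2,r2:3,r3:Add3,r4:4
  c7: CDB Add1=2; issue ADD r2<-Add1  regs: r0:2,r1:Add2,r2:Add1,r3:Add3,r4:4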